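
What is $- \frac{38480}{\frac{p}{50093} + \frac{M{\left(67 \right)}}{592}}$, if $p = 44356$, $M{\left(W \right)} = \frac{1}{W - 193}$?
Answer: $- \frac{143781945914880}{3308552659} \approx -43458.0$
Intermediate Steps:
$M{\left(W \right)} = \frac{1}{-193 + W}$
$- \frac{38480}{\frac{p}{50093} + \frac{M{\left(67 \right)}}{592}} = - \frac{38480}{\frac{44356}{50093} + \frac{1}{\left(-193 + 67\right) 592}} = - \frac{38480}{44356 \cdot \frac{1}{50093} + \frac{1}{-126} \cdot \frac{1}{592}} = - \frac{38480}{\frac{44356}{50093} - \frac{1}{74592}} = - \frac{38480}{\frac{3308552659}{3736537056}} = \left(-38480\right) \frac{3736537056}{3308552659} = - \frac{143781945914880}{3308552659}$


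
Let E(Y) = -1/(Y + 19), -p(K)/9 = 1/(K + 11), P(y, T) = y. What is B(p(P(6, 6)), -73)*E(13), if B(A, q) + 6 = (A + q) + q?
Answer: 2593/544 ≈ 4.7665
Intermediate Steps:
p(K) = -9/(11 + K) (p(K) = -9/(K + 11) = -9/(11 + K))
B(A, q) = -6 + A + 2*q (B(A, q) = -6 + ((A + q) + q) = -6 + (A + 2*q) = -6 + A + 2*q)
E(Y) = -1/(19 + Y)
B(p(P(6, 6)), -73)*E(13) = (-6 - 9/(11 + 6) + 2*(-73))*(-1/(19 + 13)) = (-6 - 9/17 - 146)*(-1/32) = -2593/17*(-1/32) = 2593/544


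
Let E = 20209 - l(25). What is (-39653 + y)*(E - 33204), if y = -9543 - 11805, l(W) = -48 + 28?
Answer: 791487975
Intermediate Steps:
l(W) = -20
E = 20229 (E = 20209 - 1*(-20) = 20209 + 20 = 20229)
y = -21348
(-39653 + y)*(E - 33204) = (-39653 - 21348)*(20229 - 33204) = -61001*(-12975) = 791487975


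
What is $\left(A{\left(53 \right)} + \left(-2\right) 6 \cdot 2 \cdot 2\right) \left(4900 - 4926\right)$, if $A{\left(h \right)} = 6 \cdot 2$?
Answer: $936$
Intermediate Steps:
$A{\left(h \right)} = 12$
$\left(A{\left(53 \right)} + \left(-2\right) 6 \cdot 2 \cdot 2\right) \left(4900 - 4926\right) = \left(12 + \left(-2\right) 6 \cdot 2 \cdot 2\right) \left(4900 - 4926\right) = \left(12 + \left(-12\right) 2 \cdot 2\right) \left(-26\right) = \left(12 - 48\right) \left(-26\right) = \left(-36\right) \left(-26\right) = 936$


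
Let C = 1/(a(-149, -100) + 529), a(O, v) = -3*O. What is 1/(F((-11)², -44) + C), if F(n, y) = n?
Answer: 976/118097 ≈ 0.0082644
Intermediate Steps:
C = 1/976 (C = 1/(-3*(-149) + 529) = 1/(447 + 529) = 1/976 ≈ 0.0010246)
1/(F((-11)², -44) + C) = 1/((-11)² + 1/976) = 1/(121 + 1/976) = 1/(118097/976) = 976/118097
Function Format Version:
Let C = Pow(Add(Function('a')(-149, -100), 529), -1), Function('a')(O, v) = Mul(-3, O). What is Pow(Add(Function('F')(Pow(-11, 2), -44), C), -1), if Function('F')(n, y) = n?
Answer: Rational(976, 118097) ≈ 0.0082644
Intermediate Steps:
C = Rational(1, 976) (C = Pow(Add(Mul(-3, -149), 529), -1) = Pow(Add(447, 529), -1) = Pow(976, -1) = Rational(1, 976) ≈ 0.0010246)
Pow(Add(Function('F')(Pow(-11, 2), -44), C), -1) = Pow(Add(Pow(-11, 2), Rational(1, 976)), -1) = Pow(Add(121, Rational(1, 976)), -1) = Pow(Rational(118097, 976), -1) = Rational(976, 118097)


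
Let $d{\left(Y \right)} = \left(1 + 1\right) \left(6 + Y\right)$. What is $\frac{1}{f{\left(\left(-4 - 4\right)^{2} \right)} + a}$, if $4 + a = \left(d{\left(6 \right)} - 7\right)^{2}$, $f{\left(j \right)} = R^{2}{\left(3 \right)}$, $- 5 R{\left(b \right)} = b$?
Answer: $\frac{25}{7134} \approx 0.0035043$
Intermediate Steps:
$d{\left(Y \right)} = 12 + 2 Y$ ($d{\left(Y \right)} = 2 \left(6 + Y\right) = 12 + 2 Y$)
$R{\left(b \right)} = - \frac{b}{5}$
$f{\left(j \right)} = \frac{9}{25}$ ($f{\left(j \right)} = \left(\left(- \frac{1}{5}\right) 3\right)^{2} = \left(- \frac{3}{5}\right)^{2} = \frac{9}{25}$)
$a = 285$ ($a = -4 + \left(\left(12 + 2 \cdot 6\right) - 7\right)^{2} = -4 + \left(\left(12 + 12\right) - 7\right)^{2} = -4 + \left(24 - 7\right)^{2} = -4 + 17^{2} = -4 + 289 = 285$)
$\frac{1}{f{\left(\left(-4 - 4\right)^{2} \right)} + a} = \frac{1}{\frac{9}{25} + 285} = \frac{1}{\frac{7134}{25}} = \frac{25}{7134}$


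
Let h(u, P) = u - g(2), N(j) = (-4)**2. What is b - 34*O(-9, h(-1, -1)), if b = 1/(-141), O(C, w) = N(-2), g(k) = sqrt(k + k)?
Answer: -76705/141 ≈ -544.01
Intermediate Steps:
g(k) = sqrt(2)*sqrt(k) (g(k) = sqrt(2*k) = sqrt(2)*sqrt(k))
N(j) = 16
h(u, P) = -2 + u (h(u, P) = u - sqrt(2)*sqrt(2) = u - 1*2 = u - 2 = -2 + u)
O(C, w) = 16
b = -1/141 ≈ -0.0070922
b - 34*O(-9, h(-1, -1)) = -1/141 - 34*16 = -1/141 - 544 = -76705/141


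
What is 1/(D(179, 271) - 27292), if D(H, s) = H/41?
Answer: -41/1118793 ≈ -3.6647e-5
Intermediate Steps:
D(H, s) = H/41 (D(H, s) = H*(1/41) = H/41)
1/(D(179, 271) - 27292) = 1/((1/41)*179 - 27292) = 1/(179/41 - 27292) = 1/(-1118793/41) = -41/1118793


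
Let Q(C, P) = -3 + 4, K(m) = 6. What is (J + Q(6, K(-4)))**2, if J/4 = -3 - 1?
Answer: 225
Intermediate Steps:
Q(C, P) = 1
J = -16 (J = 4*(-3 - 1) = 4*(-4) = -16)
(J + Q(6, K(-4)))**2 = (-16 + 1)**2 = (-15)**2 = 225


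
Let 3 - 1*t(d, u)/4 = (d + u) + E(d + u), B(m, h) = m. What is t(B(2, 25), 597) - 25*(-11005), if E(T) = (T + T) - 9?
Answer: 267985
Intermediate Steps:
E(T) = -9 + 2*T (E(T) = 2*T - 9 = -9 + 2*T)
t(d, u) = 48 - 12*d - 12*u (t(d, u) = 12 - 4*((d + u) + (-9 + 2*(d + u))) = 12 - 4*((d + u) + (-9 + (2*d + 2*u))) = 12 - 4*((d + u) + (-9 + 2*d + 2*u)) = 12 - 4*(-9 + 3*d + 3*u) = 12 + (36 - 12*d - 12*u) = 48 - 12*d - 12*u)
t(B(2, 25), 597) - 25*(-11005) = (48 - 12*2 - 12*597) - 25*(-11005) = (48 - 24 - 7164) + 275125 = -7140 + 275125 = 267985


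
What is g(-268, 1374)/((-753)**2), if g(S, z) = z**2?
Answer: 209764/63001 ≈ 3.3295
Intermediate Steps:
g(-268, 1374)/((-753)**2) = 1374**2/((-753)**2) = 1887876/567009 = 1887876*(1/567009) = 209764/63001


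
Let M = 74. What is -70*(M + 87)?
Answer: -11270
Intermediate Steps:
-70*(M + 87) = -70*(74 + 87) = -70*161 = -11270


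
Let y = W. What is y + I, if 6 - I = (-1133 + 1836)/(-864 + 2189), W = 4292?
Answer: 5694147/1325 ≈ 4297.5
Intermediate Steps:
y = 4292
I = 7247/1325 (I = 6 - (-1133 + 1836)/(-864 + 2189) = 6 - 703/1325 = 7247/1325 ≈ 5.4694)
y + I = 4292 + 7247/1325 = 5694147/1325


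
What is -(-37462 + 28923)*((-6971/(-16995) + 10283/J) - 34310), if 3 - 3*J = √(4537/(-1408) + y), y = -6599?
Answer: -15184786351161551/51851745 + 6216392*I*√22723382/9153 ≈ -2.9285e+8 + 3.2375e+6*I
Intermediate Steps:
J = 1 - I*√22723382/176 (J = 1 - √(4537/(-1408) - 6599)/3 = 1 - √(4537*(-1/1408) - 6599)/3 = 1 - √(-4537/1408 - 6599)/3 = 1 - I*√22723382/176 ≈ 1.0 - 27.085*I)
-(-37462 + 28923)*((-6971/(-16995) + 10283/J) - 34310) = -(-37462 + 28923)*((-6971/(-16995) + 10283/(1 - I*√22723382/176)) - 34310) = -(-8539)*((-6971*(-1/16995) + 10283/(1 - I*√22723382/176)) - 34310) = -(-8539)*((6971/16995 + 10283/(1 - I*√22723382/176)) - 34310) = -(-8539)*(-583091479/16995 + 10283/(1 - I*√22723382/176)) = -(4979018139181/16995 - 87806537/(1 - I*√22723382/176)) = -4979018139181/16995 + 87806537/(1 - I*√22723382/176)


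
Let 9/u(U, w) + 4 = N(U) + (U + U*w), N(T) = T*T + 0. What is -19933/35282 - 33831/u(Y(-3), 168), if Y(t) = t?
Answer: 66577749143/35282 ≈ 1.8870e+6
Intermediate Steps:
N(T) = T**2 (N(T) = T**2 + 0 = T**2)
u(U, w) = 9/(-4 + U + U**2 + U*w) (u(U, w) = 9/(-4 + (U**2 + (U + U*w))) = 9/(-4 + (U + U**2 + U*w)) = 9/(-4 + U + U**2 + U*w))
-19933/35282 - 33831/u(Y(-3), 168) = -19933/35282 - 33831/(9/(-4 - 3 + (-3)**2 - 3*168)) = -19933*1/35282 - 33831/(9/(-4 - 3 + 9 - 504)) = -19933/35282 - 33831/(9/(-502)) = -19933/35282 - 33831/(9*(-1/502)) = -19933/35282 - 33831/(-9/502) = -19933/35282 - 33831*(-502/9) = -19933/35282 + 1887018 = 66577749143/35282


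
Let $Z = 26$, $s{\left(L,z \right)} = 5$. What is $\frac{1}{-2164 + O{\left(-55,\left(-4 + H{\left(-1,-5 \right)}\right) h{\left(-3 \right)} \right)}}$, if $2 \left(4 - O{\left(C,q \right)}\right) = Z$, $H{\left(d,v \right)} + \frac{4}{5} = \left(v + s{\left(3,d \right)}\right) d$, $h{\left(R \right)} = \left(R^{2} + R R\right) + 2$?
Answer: $- \frac{1}{2173} \approx -0.00046019$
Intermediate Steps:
$h{\left(R \right)} = 2 + 2 R^{2}$ ($h{\left(R \right)} = \left(R^{2} + R^{2}\right) + 2 = 2 R^{2} + 2 = 2 + 2 R^{2}$)
$H{\left(d,v \right)} = - \frac{4}{5} + d \left(5 + v\right)$ ($H{\left(d,v \right)} = - \frac{4}{5} + \left(v + 5\right) d = - \frac{4}{5} + \left(5 + v\right) d = - \frac{4}{5} + d \left(5 + v\right)$)
$O{\left(C,q \right)} = -9$ ($O{\left(C,q \right)} = 4 - 13 = -9$)
$\frac{1}{-2164 + O{\left(-55,\left(-4 + H{\left(-1,-5 \right)}\right) h{\left(-3 \right)} \right)}} = \frac{1}{-2164 - 9} = \frac{1}{-2173} = - \frac{1}{2173}$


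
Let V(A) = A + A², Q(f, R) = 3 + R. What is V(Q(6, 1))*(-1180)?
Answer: -23600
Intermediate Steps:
V(Q(6, 1))*(-1180) = ((3 + 1)*(1 + (3 + 1)))*(-1180) = (4*(1 + 4))*(-1180) = (4*5)*(-1180) = 20*(-1180) = -23600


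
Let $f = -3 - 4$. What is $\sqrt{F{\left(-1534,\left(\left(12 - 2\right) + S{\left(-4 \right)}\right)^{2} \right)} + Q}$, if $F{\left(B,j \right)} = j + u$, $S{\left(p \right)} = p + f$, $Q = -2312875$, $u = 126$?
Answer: $6 i \sqrt{64243} \approx 1520.8 i$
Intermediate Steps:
$f = -7$
$S{\left(p \right)} = -7 + p$ ($S{\left(p \right)} = p - 7 = -7 + p$)
$F{\left(B,j \right)} = 126 + j$ ($F{\left(B,j \right)} = j + 126 = 126 + j$)
$\sqrt{F{\left(-1534,\left(\left(12 - 2\right) + S{\left(-4 \right)}\right)^{2} \right)} + Q} = \sqrt{\left(126 + \left(\left(12 - 2\right) - 11\right)^{2}\right) - 2312875} = \sqrt{\left(126 + \left(10 - 11\right)^{2}\right) - 2312875} = \sqrt{\left(126 + \left(-1\right)^{2}\right) - 2312875} = \sqrt{\left(126 + 1\right) - 2312875} = \sqrt{127 - 2312875} = \sqrt{-2312748} = 6 i \sqrt{64243}$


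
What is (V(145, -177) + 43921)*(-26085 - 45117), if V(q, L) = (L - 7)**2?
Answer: -5537877954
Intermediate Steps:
V(q, L) = (-7 + L)**2
(V(145, -177) + 43921)*(-26085 - 45117) = ((-7 - 177)**2 + 43921)*(-26085 - 45117) = ((-184)**2 + 43921)*(-71202) = (33856 + 43921)*(-71202) = 77777*(-71202) = -5537877954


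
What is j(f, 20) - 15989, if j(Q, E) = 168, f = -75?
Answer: -15821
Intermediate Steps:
j(f, 20) - 15989 = 168 - 15989 = -15821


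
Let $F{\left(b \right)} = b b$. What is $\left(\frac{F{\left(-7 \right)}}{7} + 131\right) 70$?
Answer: $9660$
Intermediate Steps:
$F{\left(b \right)} = b^{2}$
$\left(\frac{F{\left(-7 \right)}}{7} + 131\right) 70 = \left(\frac{\left(-7\right)^{2}}{7} + 131\right) 70 = \left(49 \cdot \frac{1}{7} + 131\right) 70 = \left(7 + 131\right) 70 = 138 \cdot 70 = 9660$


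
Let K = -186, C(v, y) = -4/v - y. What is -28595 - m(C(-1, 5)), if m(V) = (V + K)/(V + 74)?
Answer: -2087248/73 ≈ -28592.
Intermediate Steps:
C(v, y) = -y - 4/v
m(V) = (-186 + V)/(74 + V) (m(V) = (V - 186)/(V + 74) = (-186 + V)/(74 + V))
-28595 - m(C(-1, 5)) = -28595 - (-186 + (-1*5 - 4/(-1)))/(74 + (-1*5 - 4/(-1))) = -28595 - (-186 + (-5 - 4*(-1)))/(74 + (-5 - 4*(-1))) = -28595 - (-186 + (-5 + 4))/(74 + (-5 + 4)) = -28595 - (-186 - 1)/(74 - 1) = -28595 - (-187)/73 = -28595 - 1*(-187/73) = -28595 + 187/73 = -2087248/73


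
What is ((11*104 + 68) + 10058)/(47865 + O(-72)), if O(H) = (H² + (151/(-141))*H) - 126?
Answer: 105938/498201 ≈ 0.21264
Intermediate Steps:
O(H) = -126 + H² - 151*H/141 (O(H) = (H² + (151*(-1/141))*H) - 126 = (H² - 151*H/141) - 126 = -126 + H² - 151*H/141)
((11*104 + 68) + 10058)/(47865 + O(-72)) = ((11*104 + 68) + 10058)/(47865 + (-126 + (-72)² - 151/141*(-72))) = ((1144 + 68) + 10058)/(47865 + (-126 + 5184 + 3624/47)) = (1212 + 10058)/(47865 + 241350/47) = 11270/(2491005/47) = 11270*(47/2491005) = 105938/498201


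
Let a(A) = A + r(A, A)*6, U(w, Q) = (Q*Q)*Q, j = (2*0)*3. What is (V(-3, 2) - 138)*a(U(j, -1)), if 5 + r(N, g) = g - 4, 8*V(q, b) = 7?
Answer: 66917/8 ≈ 8364.6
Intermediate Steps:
V(q, b) = 7/8 (V(q, b) = (⅛)*7 = 7/8)
r(N, g) = -9 + g (r(N, g) = -5 + (g - 4) = -5 + (-4 + g) = -9 + g)
j = 0 (j = 0*3 = 0)
U(w, Q) = Q³ (U(w, Q) = Q²*Q = Q³)
a(A) = -54 + 7*A (a(A) = A + (-9 + A)*6 = A + (-54 + 6*A) = -54 + 7*A)
(V(-3, 2) - 138)*a(U(j, -1)) = (7/8 - 138)*(-54 + 7*(-1)³) = -1097*(-54 + 7*(-1))/8 = -1097*(-54 - 7)/8 = -1097/8*(-61) = 66917/8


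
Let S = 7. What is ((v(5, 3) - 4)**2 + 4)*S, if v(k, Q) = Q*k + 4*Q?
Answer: 3731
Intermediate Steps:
v(k, Q) = 4*Q + Q*k
((v(5, 3) - 4)**2 + 4)*S = ((3*(4 + 5) - 4)**2 + 4)*7 = ((3*9 - 4)**2 + 4)*7 = ((27 - 4)**2 + 4)*7 = (23**2 + 4)*7 = (529 + 4)*7 = 533*7 = 3731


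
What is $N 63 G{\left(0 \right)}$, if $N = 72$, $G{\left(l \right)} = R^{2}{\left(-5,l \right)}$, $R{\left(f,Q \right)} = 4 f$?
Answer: $1814400$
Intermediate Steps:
$G{\left(l \right)} = 400$ ($G{\left(l \right)} = \left(4 \left(-5\right)\right)^{2} = \left(-20\right)^{2} = 400$)
$N 63 G{\left(0 \right)} = 72 \cdot 63 \cdot 400 = 4536 \cdot 400 = 1814400$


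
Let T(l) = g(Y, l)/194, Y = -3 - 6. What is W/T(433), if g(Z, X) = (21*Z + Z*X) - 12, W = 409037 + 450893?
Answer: -83413210/2049 ≈ -40709.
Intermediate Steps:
Y = -9
W = 859930
g(Z, X) = -12 + 21*Z + X*Z (g(Z, X) = (21*Z + X*Z) - 12 = -12 + 21*Z + X*Z)
T(l) = -201/194 - 9*l/194 (T(l) = (-12 + 21*(-9) + l*(-9))/194 = (-12 - 189 - 9*l)*(1/194) = (-201 - 9*l)*(1/194) = -201/194 - 9*l/194)
W/T(433) = 859930/(-201/194 - 9/194*433) = 859930/(-201/194 - 3897/194) = 859930/(-2049/97) = 859930*(-97/2049) = -83413210/2049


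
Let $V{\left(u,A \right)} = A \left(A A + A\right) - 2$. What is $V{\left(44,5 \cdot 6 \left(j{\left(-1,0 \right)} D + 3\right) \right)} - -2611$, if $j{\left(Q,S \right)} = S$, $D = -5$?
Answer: $739709$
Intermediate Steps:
$V{\left(u,A \right)} = -2 + A \left(A + A^{2}\right)$ ($V{\left(u,A \right)} = A \left(A^{2} + A\right) - 2 = A \left(A + A^{2}\right) - 2 = -2 + A \left(A + A^{2}\right)$)
$V{\left(44,5 \cdot 6 \left(j{\left(-1,0 \right)} D + 3\right) \right)} - -2611 = \left(-2 + \left(5 \cdot 6 \left(0 \left(-5\right) + 3\right)\right)^{2} + \left(5 \cdot 6 \left(0 \left(-5\right) + 3\right)\right)^{3}\right) - -2611 = \left(-2 + \left(30 \left(0 + 3\right)\right)^{2} + \left(30 \left(0 + 3\right)\right)^{3}\right) + 2611 = \left(-2 + \left(30 \cdot 3\right)^{2} + \left(30 \cdot 3\right)^{3}\right) + 2611 = \left(-2 + 90^{2} + 90^{3}\right) + 2611 = \left(-2 + 8100 + 729000\right) + 2611 = 737098 + 2611 = 739709$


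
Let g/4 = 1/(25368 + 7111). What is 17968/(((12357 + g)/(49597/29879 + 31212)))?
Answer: 544268426038329040/11991727706153 ≈ 45387.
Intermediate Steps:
g = 4/32479 (g = 4/(25368 + 7111) = 4/32479 ≈ 0.00012316)
17968/(((12357 + g)/(49597/29879 + 31212))) = 17968/(((12357 + 4/32479)/(49597/29879 + 31212))) = 17968/((401343007/(32479*(49597*(1/29879) + 31212)))) = 17968/((401343007/(32479*(49597/29879 + 31212)))) = 17968/((401343007/(32479*(932632945/29879)))) = 17968/(((401343007/32479)*(29879/932632945))) = 17968/(11991727706153/30290985420655) = 17968*(30290985420655/11991727706153) = 544268426038329040/11991727706153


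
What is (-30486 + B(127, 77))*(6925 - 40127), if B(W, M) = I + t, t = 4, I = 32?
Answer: 1011000900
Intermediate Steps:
B(W, M) = 36 (B(W, M) = 32 + 4 = 36)
(-30486 + B(127, 77))*(6925 - 40127) = (-30486 + 36)*(6925 - 40127) = -30450*(-33202) = 1011000900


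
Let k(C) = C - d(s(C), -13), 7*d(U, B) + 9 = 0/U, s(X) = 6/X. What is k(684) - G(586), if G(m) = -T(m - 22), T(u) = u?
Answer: 8745/7 ≈ 1249.3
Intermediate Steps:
d(U, B) = -9/7 (d(U, B) = -9/7 + (0/U)/7 = -9/7 + (1/7)*0 = -9/7 + 0 = -9/7)
G(m) = 22 - m (G(m) = -(m - 22) = -(-22 + m) = 22 - m)
k(C) = 9/7 + C (k(C) = C - 1*(-9/7) = C + 9/7 = 9/7 + C)
k(684) - G(586) = (9/7 + 684) - (22 - 1*586) = 4797/7 - (22 - 586) = 4797/7 - 1*(-564) = 4797/7 + 564 = 8745/7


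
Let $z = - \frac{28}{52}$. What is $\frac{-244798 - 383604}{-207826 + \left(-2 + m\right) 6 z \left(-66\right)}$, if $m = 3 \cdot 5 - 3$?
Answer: $\frac{4084613}{1337009} \approx 3.055$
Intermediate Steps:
$z = - \frac{7}{13}$ ($z = \left(-28\right) \frac{1}{52} = - \frac{7}{13} \approx -0.53846$)
$m = 12$ ($m = 15 - 3 = 12$)
$\frac{-244798 - 383604}{-207826 + \left(-2 + m\right) 6 z \left(-66\right)} = \frac{-244798 - 383604}{-207826 + \left(-2 + 12\right) 6 \left(- \frac{7}{13}\right) \left(-66\right)} = - \frac{628402}{-207826 + 10 \cdot 6 \left(- \frac{7}{13}\right) \left(-66\right)} = - \frac{628402}{-207826 + 60 \left(- \frac{7}{13}\right) \left(-66\right)} = - \frac{628402}{-207826 - - \frac{27720}{13}} = - \frac{628402}{-207826 + \frac{27720}{13}} = - \frac{628402}{- \frac{2674018}{13}} = \left(-628402\right) \left(- \frac{13}{2674018}\right) = \frac{4084613}{1337009}$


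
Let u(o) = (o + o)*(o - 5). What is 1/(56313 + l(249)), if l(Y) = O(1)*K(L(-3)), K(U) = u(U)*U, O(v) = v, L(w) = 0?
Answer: 1/56313 ≈ 1.7758e-5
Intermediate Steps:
u(o) = 2*o*(-5 + o) (u(o) = (2*o)*(-5 + o) = 2*o*(-5 + o))
K(U) = 2*U²*(-5 + U) (K(U) = (2*U*(-5 + U))*U = 2*U²*(-5 + U))
l(Y) = 0 (l(Y) = 1*(2*0²*(-5 + 0)) = 1*(2*0*(-5)) = 1*0 = 0)
1/(56313 + l(249)) = 1/(56313 + 0) = 1/56313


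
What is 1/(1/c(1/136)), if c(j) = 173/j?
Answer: 23528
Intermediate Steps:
1/(1/c(1/136)) = 1/(1/(173/(1/136))) = 1/(1/(173*136)) = 1/(1/23528) = 23528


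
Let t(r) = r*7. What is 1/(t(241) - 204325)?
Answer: -1/202638 ≈ -4.9349e-6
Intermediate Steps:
t(r) = 7*r
1/(t(241) - 204325) = 1/(7*241 - 204325) = 1/(1687 - 204325) = 1/(-202638) = -1/202638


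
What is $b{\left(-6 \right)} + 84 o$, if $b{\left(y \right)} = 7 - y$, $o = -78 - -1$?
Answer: $-6455$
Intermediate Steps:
$o = -77$ ($o = -78 + 1 = -77$)
$b{\left(-6 \right)} + 84 o = \left(7 - -6\right) + 84 \left(-77\right) = \left(7 + 6\right) - 6468 = 13 - 6468 = -6455$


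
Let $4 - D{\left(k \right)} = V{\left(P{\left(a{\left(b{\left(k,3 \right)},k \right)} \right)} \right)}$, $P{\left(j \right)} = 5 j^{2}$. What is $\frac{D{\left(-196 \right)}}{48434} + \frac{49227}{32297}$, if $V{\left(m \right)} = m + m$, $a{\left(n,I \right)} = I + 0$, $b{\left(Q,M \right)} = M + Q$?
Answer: $- \frac{5011412907}{782136449} \approx -6.4073$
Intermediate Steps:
$a{\left(n,I \right)} = I$
$V{\left(m \right)} = 2 m$
$D{\left(k \right)} = 4 - 10 k^{2}$ ($D{\left(k \right)} = 4 - 2 \cdot 5 k^{2} = 4 - 10 k^{2}$)
$\frac{D{\left(-196 \right)}}{48434} + \frac{49227}{32297} = \frac{4 - 10 \left(-196\right)^{2}}{48434} + \frac{49227}{32297} = \left(4 - 384160\right) \frac{1}{48434} + 49227 \cdot \frac{1}{32297} = \left(4 - 384160\right) \frac{1}{48434} + \frac{49227}{32297} = \left(-384156\right) \frac{1}{48434} + \frac{49227}{32297} = - \frac{192078}{24217} + \frac{49227}{32297} = - \frac{5011412907}{782136449}$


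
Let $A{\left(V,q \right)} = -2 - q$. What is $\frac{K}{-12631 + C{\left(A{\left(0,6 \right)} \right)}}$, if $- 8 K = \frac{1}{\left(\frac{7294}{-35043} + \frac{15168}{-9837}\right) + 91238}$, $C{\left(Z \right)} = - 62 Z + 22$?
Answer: $\frac{12767333}{112878002705410912} \approx 1.1311 \cdot 10^{-10}$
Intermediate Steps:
$C{\left(Z \right)} = 22 - 62 Z$
$K = - \frac{12767333}{9318748675424}$ ($K = - \frac{1}{8 \left(\left(\frac{7294}{-35043} + \frac{15168}{-9837}\right) + 91238\right)} = - \frac{1}{8 \left(\left(7294 \left(- \frac{1}{35043}\right) + 15168 \left(- \frac{1}{9837}\right)\right) + 91238\right)} = - \frac{1}{8 \left(\left(- \frac{7294}{35043} - \frac{5056}{3279}\right) + 91238\right)} = - \frac{1}{8 \left(- \frac{22343826}{12767333} + 91238\right)} = - \frac{1}{8 \cdot \frac{1164843584428}{12767333}} = \left(- \frac{1}{8}\right) \frac{12767333}{1164843584428} = - \frac{12767333}{9318748675424} \approx -1.3701 \cdot 10^{-6}$)
$\frac{K}{-12631 + C{\left(A{\left(0,6 \right)} \right)}} = - \frac{12767333}{9318748675424 \left(-12631 - \left(-22 + 62 \left(-2 - 6\right)\right)\right)} = - \frac{12767333}{9318748675424 \left(-12631 + \left(22 - -496\right)\right)} = - \frac{12767333}{9318748675424 \left(-12631 + \left(22 + 496\right)\right)} = - \frac{12767333}{9318748675424 \left(-12631 + 518\right)} = - \frac{12767333}{9318748675424 \left(-12113\right)} = \left(- \frac{12767333}{9318748675424}\right) \left(- \frac{1}{12113}\right) = \frac{12767333}{112878002705410912}$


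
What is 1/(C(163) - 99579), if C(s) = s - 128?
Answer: -1/99544 ≈ -1.0046e-5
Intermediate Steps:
C(s) = -128 + s
1/(C(163) - 99579) = 1/((-128 + 163) - 99579) = 1/(35 - 99579) = 1/(-99544) = -1/99544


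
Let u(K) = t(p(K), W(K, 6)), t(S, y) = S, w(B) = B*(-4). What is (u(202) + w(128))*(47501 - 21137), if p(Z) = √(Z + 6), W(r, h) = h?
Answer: -13498368 + 105456*√13 ≈ -1.3118e+7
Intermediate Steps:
w(B) = -4*B
p(Z) = √(6 + Z)
u(K) = √(6 + K)
(u(202) + w(128))*(47501 - 21137) = (√(6 + 202) - 4*128)*(47501 - 21137) = (√208 - 512)*26364 = (4*√13 - 512)*26364 = (-512 + 4*√13)*26364 = -13498368 + 105456*√13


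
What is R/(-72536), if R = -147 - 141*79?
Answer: 5643/36268 ≈ 0.15559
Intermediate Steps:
R = -11286 (R = -147 - 11139 = -11286)
R/(-72536) = -11286/(-72536) = -11286*(-1/72536) = 5643/36268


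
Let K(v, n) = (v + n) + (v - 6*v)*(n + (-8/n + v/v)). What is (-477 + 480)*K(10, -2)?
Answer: -426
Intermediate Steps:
K(v, n) = n + v - 5*v*(1 + n - 8/n) (K(v, n) = (n + v) + (-5*v)*(n + (-8/n + 1)) = (n + v) + (-5*v)*(n + (1 - 8/n)) = (n + v) + (-5*v)*(1 + n - 8/n) = (n + v) - 5*v*(1 + n - 8/n) = n + v - 5*v*(1 + n - 8/n))
(-477 + 480)*K(10, -2) = (-477 + 480)*(-2 - 4*10 - 5*(-2)*10 + 40*10/(-2)) = 3*(-2 - 40 + 100 + 40*10*(-½)) = 3*(-2 - 40 + 100 - 200) = 3*(-142) = -426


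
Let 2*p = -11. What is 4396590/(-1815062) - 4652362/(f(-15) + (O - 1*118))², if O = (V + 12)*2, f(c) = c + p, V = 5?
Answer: -1544061334253/3603805601 ≈ -428.45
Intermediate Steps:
p = -11/2 (p = (½)*(-11) = -11/2 ≈ -5.5000)
f(c) = -11/2 + c (f(c) = c - 11/2 = -11/2 + c)
O = 34 (O = (5 + 12)*2 = 17*2 = 34)
4396590/(-1815062) - 4652362/(f(-15) + (O - 1*118))² = 4396590/(-1815062) - 4652362/((-11/2 - 15) + (34 - 1*118))² = 4396590*(-1/1815062) - 4652362/(-41/2 + (34 - 118))² = -2198295/907531 - 4652362/(-41/2 - 84)² = -2198295/907531 - 4652362/((-209/2)²) = -2198295/907531 - 4652362/43681/4 = -2198295/907531 - 4652362*4/43681 = -2198295/907531 - 1691768/3971 = -1544061334253/3603805601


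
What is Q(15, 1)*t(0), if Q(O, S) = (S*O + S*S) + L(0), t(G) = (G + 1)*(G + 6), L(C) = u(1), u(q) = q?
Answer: 102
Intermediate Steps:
L(C) = 1
t(G) = (1 + G)*(6 + G)
Q(O, S) = 1 + S² + O*S (Q(O, S) = (S*O + S*S) + 1 = (O*S + S²) + 1 = (S² + O*S) + 1 = 1 + S² + O*S)
Q(15, 1)*t(0) = (1 + 1² + 15*1)*(6 + 0² + 7*0) = (1 + 1 + 15)*(6 + 0 + 0) = 17*6 = 102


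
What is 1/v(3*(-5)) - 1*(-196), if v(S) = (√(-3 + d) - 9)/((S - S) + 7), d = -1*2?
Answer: 16793/86 - 7*I*√5/86 ≈ 195.27 - 0.18201*I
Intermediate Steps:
d = -2
v(S) = -9/7 + I*√5/7 (v(S) = (√(-3 - 2) - 9)/((S - S) + 7) = (√(-5) - 9)/(0 + 7) = (I*√5 - 9)/7 = (-9 + I*√5)*(⅐) = -9/7 + I*√5/7)
1/v(3*(-5)) - 1*(-196) = 1/(-9/7 + I*√5/7) - 1*(-196) = 1/(-9/7 + I*√5/7) + 196 = 196 + 1/(-9/7 + I*√5/7)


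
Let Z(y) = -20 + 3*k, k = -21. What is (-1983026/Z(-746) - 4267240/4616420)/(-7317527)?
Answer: -457706335300/140190228672361 ≈ -0.0032649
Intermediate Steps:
Z(y) = -83 (Z(y) = -20 + 3*(-21) = -20 - 63 = -83)
(-1983026/Z(-746) - 4267240/4616420)/(-7317527) = (-1983026/(-83) - 4267240/4616420)/(-7317527) = (-1983026*(-1/83) - 4267240*1/4616420)*(-1/7317527) = (1983026/83 - 213362/230821)*(-1/7317527) = (457706335300/19158143)*(-1/7317527) = -457706335300/140190228672361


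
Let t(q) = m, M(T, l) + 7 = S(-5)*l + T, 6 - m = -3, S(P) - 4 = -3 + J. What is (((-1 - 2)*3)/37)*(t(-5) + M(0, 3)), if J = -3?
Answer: 36/37 ≈ 0.97297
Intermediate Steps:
S(P) = -2 (S(P) = 4 + (-3 - 3) = 4 - 6 = -2)
m = 9 (m = 6 - 1*(-3) = 6 + 3 = 9)
M(T, l) = -7 + T - 2*l (M(T, l) = -7 + (-2*l + T) = -7 + (T - 2*l) = -7 + T - 2*l)
t(q) = 9
(((-1 - 2)*3)/37)*(t(-5) + M(0, 3)) = (((-1 - 2)*3)/37)*(9 + (-7 + 0 - 2*3)) = (-3*3*(1/37))*(9 + (-7 + 0 - 6)) = (-9*1/37)*(9 - 13) = -9/37*(-4) = 36/37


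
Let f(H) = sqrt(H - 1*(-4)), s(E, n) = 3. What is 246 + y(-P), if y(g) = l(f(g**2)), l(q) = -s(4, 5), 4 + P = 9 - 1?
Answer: 243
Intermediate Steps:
P = 4 (P = -4 + (9 - 1) = -4 + 8 = 4)
f(H) = sqrt(4 + H) (f(H) = sqrt(H + 4) = sqrt(4 + H))
l(q) = -3 (l(q) = -1*3 = -3)
y(g) = -3
246 + y(-P) = 246 - 3 = 243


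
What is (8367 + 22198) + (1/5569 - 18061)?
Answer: 69634777/5569 ≈ 12504.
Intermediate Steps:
(8367 + 22198) + (1/5569 - 18061) = 30565 + (1/5569 - 18061) = 30565 - 100581708/5569 = 69634777/5569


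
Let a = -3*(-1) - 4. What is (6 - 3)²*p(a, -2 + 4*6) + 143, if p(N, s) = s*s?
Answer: 4499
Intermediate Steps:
a = -1 (a = 3 - 4 = -1)
p(N, s) = s²
(6 - 3)²*p(a, -2 + 4*6) + 143 = (6 - 3)²*(-2 + 4*6)² + 143 = 3²*(-2 + 24)² + 143 = 9*22² + 143 = 9*484 + 143 = 4356 + 143 = 4499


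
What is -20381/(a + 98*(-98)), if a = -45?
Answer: 20381/9649 ≈ 2.1122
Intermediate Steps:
-20381/(a + 98*(-98)) = -20381/(-45 + 98*(-98)) = -20381/(-45 - 9604) = -20381/(-9649) = -20381*(-1/9649) = 20381/9649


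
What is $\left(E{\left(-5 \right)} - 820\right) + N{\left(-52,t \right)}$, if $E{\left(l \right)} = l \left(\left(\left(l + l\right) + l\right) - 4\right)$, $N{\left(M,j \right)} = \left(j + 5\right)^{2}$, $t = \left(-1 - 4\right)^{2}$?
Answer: $175$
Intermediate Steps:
$t = 25$ ($t = \left(-5\right)^{2} = 25$)
$N{\left(M,j \right)} = \left(5 + j\right)^{2}$
$E{\left(l \right)} = l \left(-4 + 3 l\right)$ ($E{\left(l \right)} = l \left(\left(2 l + l\right) - 4\right) = l \left(3 l - 4\right) = l \left(-4 + 3 l\right)$)
$\left(E{\left(-5 \right)} - 820\right) + N{\left(-52,t \right)} = \left(- 5 \left(-4 + 3 \left(-5\right)\right) - 820\right) + \left(5 + 25\right)^{2} = \left(- 5 \left(-4 - 15\right) - 820\right) + 30^{2} = \left(\left(-5\right) \left(-19\right) - 820\right) + 900 = \left(95 - 820\right) + 900 = -725 + 900 = 175$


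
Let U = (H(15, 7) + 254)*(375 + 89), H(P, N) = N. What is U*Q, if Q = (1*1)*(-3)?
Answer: -363312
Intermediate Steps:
U = 121104 (U = (7 + 254)*(375 + 89) = 261*464 = 121104)
Q = -3 (Q = 1*(-3) = -3)
U*Q = 121104*(-3) = -363312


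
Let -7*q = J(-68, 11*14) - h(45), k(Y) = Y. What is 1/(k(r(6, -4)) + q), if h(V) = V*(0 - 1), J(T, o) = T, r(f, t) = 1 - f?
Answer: -7/12 ≈ -0.58333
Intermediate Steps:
h(V) = -V (h(V) = V*(-1) = -V)
q = 23/7 (q = -(-68 - (-1)*45)/7 = -(-68 - 1*(-45))/7 = -(-68 + 45)/7 = -⅐*(-23) = 23/7 ≈ 3.2857)
1/(k(r(6, -4)) + q) = 1/((1 - 1*6) + 23/7) = 1/((1 - 6) + 23/7) = 1/(-5 + 23/7) = 1/(-12/7) = -7/12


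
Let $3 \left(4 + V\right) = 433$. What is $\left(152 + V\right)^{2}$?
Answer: $\frac{769129}{9} \approx 85459.0$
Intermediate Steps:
$V = \frac{421}{3}$ ($V = -4 + \frac{1}{3} \cdot 433 = -4 + \frac{433}{3} = \frac{421}{3} \approx 140.33$)
$\left(152 + V\right)^{2} = \left(152 + \frac{421}{3}\right)^{2} = \left(\frac{877}{3}\right)^{2} = \frac{769129}{9}$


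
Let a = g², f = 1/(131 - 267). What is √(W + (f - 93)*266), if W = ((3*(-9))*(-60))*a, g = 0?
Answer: 7*I*√583661/34 ≈ 157.29*I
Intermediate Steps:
f = -1/136 (f = 1/(-136) = -1/136 ≈ -0.0073529)
a = 0 (a = 0² = 0)
W = 0 (W = ((3*(-9))*(-60))*0 = -27*(-60)*0 = 1620*0 = 0)
√(W + (f - 93)*266) = √(0 + (-1/136 - 93)*266) = √(0 - 12649/136*266) = √(0 - 1682317/68) = √(-1682317/68) = 7*I*√583661/34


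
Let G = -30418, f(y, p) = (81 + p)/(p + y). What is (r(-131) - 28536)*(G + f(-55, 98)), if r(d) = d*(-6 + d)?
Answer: 13848241255/43 ≈ 3.2205e+8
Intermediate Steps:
f(y, p) = (81 + p)/(p + y)
(r(-131) - 28536)*(G + f(-55, 98)) = (-131*(-6 - 131) - 28536)*(-30418 + (81 + 98)/(98 - 55)) = (-131*(-137) - 28536)*(-30418 + 179/43) = (17947 - 28536)*(-30418 + (1/43)*179) = -10589*(-30418 + 179/43) = -10589*(-1307795/43) = 13848241255/43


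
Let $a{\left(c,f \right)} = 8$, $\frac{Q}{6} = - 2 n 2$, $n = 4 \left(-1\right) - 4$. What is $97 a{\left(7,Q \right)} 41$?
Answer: $31816$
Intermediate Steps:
$n = -8$ ($n = -4 - 4 = -8$)
$Q = 192$ ($Q = 6 \left(-2\right) \left(-8\right) 2 = 6 \cdot 16 \cdot 2 = 6 \cdot 32 = 192$)
$97 a{\left(7,Q \right)} 41 = 97 \cdot 8 \cdot 41 = 776 \cdot 41 = 31816$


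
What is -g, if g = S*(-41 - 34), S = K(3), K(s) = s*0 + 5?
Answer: 375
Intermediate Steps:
K(s) = 5 (K(s) = 0 + 5 = 5)
S = 5
g = -375 (g = 5*(-41 - 34) = 5*(-75) = -375)
-g = -1*(-375) = 375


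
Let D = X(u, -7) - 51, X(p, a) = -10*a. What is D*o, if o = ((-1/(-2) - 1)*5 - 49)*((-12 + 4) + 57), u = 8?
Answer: -95893/2 ≈ -47947.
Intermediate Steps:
D = 19 (D = -10*(-7) - 51 = 70 - 51 = 19)
o = -5047/2 (o = ((-1*(-½) - 1)*5 - 49)*(-8 + 57) = ((½ - 1)*5 - 49)*49 = (-½*5 - 49)*49 = (-5/2 - 49)*49 = -103/2*49 = -5047/2 ≈ -2523.5)
D*o = 19*(-5047/2) = -95893/2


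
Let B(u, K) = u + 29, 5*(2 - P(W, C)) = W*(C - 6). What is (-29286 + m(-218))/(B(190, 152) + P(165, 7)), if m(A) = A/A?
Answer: -29285/188 ≈ -155.77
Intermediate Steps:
P(W, C) = 2 - W*(-6 + C)/5 (P(W, C) = 2 - W*(C - 6)/5 = 2 - W*(-6 + C)/5)
m(A) = 1
B(u, K) = 29 + u
(-29286 + m(-218))/(B(190, 152) + P(165, 7)) = (-29286 + 1)/((29 + 190) + (2 + (6/5)*165 - ⅕*7*165)) = -29285/(219 + (2 + 198 - 231)) = -29285/(219 - 31) = -29285/188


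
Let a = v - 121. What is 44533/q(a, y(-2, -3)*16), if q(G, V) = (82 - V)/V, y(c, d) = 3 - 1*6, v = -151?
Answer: -1068792/65 ≈ -16443.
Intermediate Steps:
y(c, d) = -3 (y(c, d) = 3 - 6 = -3)
a = -272 (a = -151 - 121 = -272)
q(G, V) = (82 - V)/V
44533/q(a, y(-2, -3)*16) = 44533/(((82 - (-3)*16)/((-3*16)))) = 44533/(((82 - 1*(-48))/(-48))) = 44533/((-(82 + 48)/48)) = 44533/((-1/48*130)) = 44533/(-65/24) = 44533*(-24/65) = -1068792/65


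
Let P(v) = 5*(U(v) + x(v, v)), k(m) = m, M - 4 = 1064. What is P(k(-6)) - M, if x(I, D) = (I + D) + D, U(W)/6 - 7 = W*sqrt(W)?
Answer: -948 - 180*I*sqrt(6) ≈ -948.0 - 440.91*I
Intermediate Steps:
M = 1068 (M = 4 + 1064 = 1068)
U(W) = 42 + 6*W**(3/2) (U(W) = 42 + 6*(W*sqrt(W)) = 42 + 6*W**(3/2))
x(I, D) = I + 2*D (x(I, D) = (D + I) + D = I + 2*D)
P(v) = 210 + 15*v + 30*v**(3/2) (P(v) = 5*((42 + 6*v**(3/2)) + (v + 2*v)) = 5*((42 + 6*v**(3/2)) + 3*v) = 5*(42 + 3*v + 6*v**(3/2)) = 210 + 15*v + 30*v**(3/2))
P(k(-6)) - M = (210 + 15*(-6) + 30*(-6)**(3/2)) - 1*1068 = (210 - 90 + 30*(-6*I*sqrt(6))) - 1068 = (210 - 90 - 180*I*sqrt(6)) - 1068 = (120 - 180*I*sqrt(6)) - 1068 = -948 - 180*I*sqrt(6)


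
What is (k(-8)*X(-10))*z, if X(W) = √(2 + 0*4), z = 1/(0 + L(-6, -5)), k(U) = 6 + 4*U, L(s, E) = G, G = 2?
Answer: -13*√2 ≈ -18.385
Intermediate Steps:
L(s, E) = 2
z = ½ (z = 1/(0 + 2) = 1/2 = ½ ≈ 0.50000)
X(W) = √2 (X(W) = √(2 + 0) = √2)
(k(-8)*X(-10))*z = ((6 + 4*(-8))*√2)*(½) = ((6 - 32)*√2)*(½) = -26*√2*(½) = -13*√2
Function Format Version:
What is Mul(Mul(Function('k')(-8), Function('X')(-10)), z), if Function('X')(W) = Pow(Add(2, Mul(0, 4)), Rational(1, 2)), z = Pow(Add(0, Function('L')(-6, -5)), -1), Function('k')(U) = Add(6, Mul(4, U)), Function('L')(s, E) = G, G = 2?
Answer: Mul(-13, Pow(2, Rational(1, 2))) ≈ -18.385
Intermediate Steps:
Function('L')(s, E) = 2
z = Rational(1, 2) (z = Pow(Add(0, 2), -1) = Pow(2, -1) = Rational(1, 2) ≈ 0.50000)
Function('X')(W) = Pow(2, Rational(1, 2)) (Function('X')(W) = Pow(Add(2, 0), Rational(1, 2)) = Pow(2, Rational(1, 2)))
Mul(Mul(Function('k')(-8), Function('X')(-10)), z) = Mul(Mul(Add(6, Mul(4, -8)), Pow(2, Rational(1, 2))), Rational(1, 2)) = Mul(Mul(Add(6, -32), Pow(2, Rational(1, 2))), Rational(1, 2)) = Mul(Mul(-26, Pow(2, Rational(1, 2))), Rational(1, 2)) = Mul(-13, Pow(2, Rational(1, 2)))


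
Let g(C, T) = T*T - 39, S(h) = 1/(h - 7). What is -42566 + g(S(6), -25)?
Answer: -41980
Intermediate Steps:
S(h) = 1/(-7 + h)
g(C, T) = -39 + T² (g(C, T) = T² - 39 = -39 + T²)
-42566 + g(S(6), -25) = -42566 + (-39 + (-25)²) = -42566 + (-39 + 625) = -42566 + 586 = -41980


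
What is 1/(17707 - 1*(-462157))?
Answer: 1/479864 ≈ 2.0839e-6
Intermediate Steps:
1/(17707 - 1*(-462157)) = 1/(17707 + 462157) = 1/479864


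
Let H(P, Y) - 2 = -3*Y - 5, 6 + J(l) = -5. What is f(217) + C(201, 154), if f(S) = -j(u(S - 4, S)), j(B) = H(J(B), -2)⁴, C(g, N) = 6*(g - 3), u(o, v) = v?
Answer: 1107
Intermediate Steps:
J(l) = -11 (J(l) = -6 - 5 = -11)
H(P, Y) = -3 - 3*Y (H(P, Y) = 2 + (-3*Y - 5) = 2 + (-5 - 3*Y) = -3 - 3*Y)
C(g, N) = -18 + 6*g (C(g, N) = 6*(-3 + g) = -18 + 6*g)
j(B) = 81 (j(B) = (-3 - 3*(-2))⁴ = (-3 + 6)⁴ = 3⁴ = 81)
f(S) = -81 (f(S) = -1*81 = -81)
f(217) + C(201, 154) = -81 + (-18 + 6*201) = -81 + (-18 + 1206) = -81 + 1188 = 1107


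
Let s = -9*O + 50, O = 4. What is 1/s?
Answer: 1/14 ≈ 0.071429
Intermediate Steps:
s = 14 (s = -9*4 + 50 = -36 + 50 = 14)
1/s = 1/14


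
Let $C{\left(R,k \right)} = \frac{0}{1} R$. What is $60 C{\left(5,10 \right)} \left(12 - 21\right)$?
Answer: $0$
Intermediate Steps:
$C{\left(R,k \right)} = 0$ ($C{\left(R,k \right)} = 0 \cdot 1 R = 0 R = 0$)
$60 C{\left(5,10 \right)} \left(12 - 21\right) = 60 \cdot 0 \left(12 - 21\right) = 0 \left(-9\right) = 0$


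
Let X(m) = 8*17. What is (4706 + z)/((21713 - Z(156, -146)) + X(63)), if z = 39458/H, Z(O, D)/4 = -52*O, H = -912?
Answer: 2126207/24759432 ≈ 0.085875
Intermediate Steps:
Z(O, D) = -208*O (Z(O, D) = 4*(-52*O) = -208*O)
X(m) = 136
z = -19729/456 (z = 39458/(-912) = 39458*(-1/912) = -19729/456 ≈ -43.265)
(4706 + z)/((21713 - Z(156, -146)) + X(63)) = (4706 - 19729/456)/((21713 - (-208)*156) + 136) = 2126207/(456*((21713 - 1*(-32448)) + 136)) = 2126207/(456*((21713 + 32448) + 136)) = 2126207/(456*(54161 + 136)) = (2126207/456)/54297 = (2126207/456)*(1/54297) = 2126207/24759432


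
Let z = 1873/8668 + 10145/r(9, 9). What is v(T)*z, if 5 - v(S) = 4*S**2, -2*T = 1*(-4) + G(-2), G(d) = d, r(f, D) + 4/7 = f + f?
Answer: -9544691153/528748 ≈ -18052.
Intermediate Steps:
r(f, D) = -4/7 + 2*f (r(f, D) = -4/7 + (f + f) = -4/7 + 2*f)
T = 3 (T = -(1*(-4) - 2)/2 = -(-4 - 2)/2 = -1/2*(-6) = 3)
v(S) = 5 - 4*S**2
z = 307893263/528748 (z = 1873/8668 + 10145/(-4/7 + 2*9) = 1873*(1/8668) + 10145/(-4/7 + 18) = 1873/8668 + 10145/(122/7) = 1873/8668 + 10145*(7/122) = 1873/8668 + 71015/122 = 307893263/528748 ≈ 582.31)
v(T)*z = (5 - 4*3**2)*(307893263/528748) = (5 - 4*9)*(307893263/528748) = (5 - 36)*(307893263/528748) = -31*307893263/528748 = -9544691153/528748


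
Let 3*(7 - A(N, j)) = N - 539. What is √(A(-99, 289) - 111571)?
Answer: I*√1002162/3 ≈ 333.69*I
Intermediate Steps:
A(N, j) = 560/3 - N/3 (A(N, j) = 7 - (N - 539)/3 = 7 - (-539 + N)/3 = 7 + (539/3 - N/3) = 560/3 - N/3)
√(A(-99, 289) - 111571) = √((560/3 - ⅓*(-99)) - 111571) = √((560/3 + 33) - 111571) = √(659/3 - 111571) = √(-334054/3) = I*√1002162/3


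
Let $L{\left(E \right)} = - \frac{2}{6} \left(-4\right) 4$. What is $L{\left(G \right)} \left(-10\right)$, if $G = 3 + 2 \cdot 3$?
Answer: $- \frac{160}{3} \approx -53.333$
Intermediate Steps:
$G = 9$ ($G = 3 + 6 = 9$)
$L{\left(E \right)} = \frac{16}{3}$ ($L{\left(E \right)} = \left(-2\right) \frac{1}{6} \left(-4\right) 4 = \left(- \frac{1}{3}\right) \left(-4\right) 4 = \frac{4}{3} \cdot 4 = \frac{16}{3}$)
$L{\left(G \right)} \left(-10\right) = \frac{16}{3} \left(-10\right) = - \frac{160}{3}$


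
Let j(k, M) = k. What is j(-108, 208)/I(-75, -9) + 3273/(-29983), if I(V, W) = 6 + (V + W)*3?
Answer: 405501/1229303 ≈ 0.32986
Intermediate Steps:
I(V, W) = 6 + 3*V + 3*W (I(V, W) = 6 + (3*V + 3*W) = 6 + 3*V + 3*W)
j(-108, 208)/I(-75, -9) + 3273/(-29983) = -108/(6 + 3*(-75) + 3*(-9)) + 3273/(-29983) = -108/(6 - 225 - 27) + 3273*(-1/29983) = -108/(-246) - 3273/29983 = -108*(-1/246) - 3273/29983 = 18/41 - 3273/29983 = 405501/1229303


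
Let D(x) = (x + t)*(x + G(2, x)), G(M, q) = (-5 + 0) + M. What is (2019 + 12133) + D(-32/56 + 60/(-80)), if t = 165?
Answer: 10540625/784 ≈ 13445.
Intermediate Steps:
G(M, q) = -5 + M
D(x) = (-3 + x)*(165 + x) (D(x) = (x + 165)*(x + (-5 + 2)) = (165 + x)*(x - 3) = (165 + x)*(-3 + x) = (-3 + x)*(165 + x))
(2019 + 12133) + D(-32/56 + 60/(-80)) = (2019 + 12133) + (-495 + (-32/56 + 60/(-80))² + 162*(-32/56 + 60/(-80))) = 14152 + (-495 + (-32*1/56 + 60*(-1/80))² + 162*(-32*1/56 + 60*(-1/80))) = 14152 + (-495 + (-4/7 - ¾)² + 162*(-4/7 - ¾)) = 14152 + (-495 + (-37/28)² + 162*(-37/28)) = 14152 + (-495 + 1369/784 - 2997/14) = 14152 - 554543/784 = 10540625/784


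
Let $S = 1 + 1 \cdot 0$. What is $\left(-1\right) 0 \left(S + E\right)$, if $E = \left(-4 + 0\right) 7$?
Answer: $0$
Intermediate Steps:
$E = -28$ ($E = \left(-4\right) 7 = -28$)
$S = 1$ ($S = 1 + 0 = 1$)
$\left(-1\right) 0 \left(S + E\right) = \left(-1\right) 0 \left(1 - 28\right) = 0 \left(-27\right) = 0$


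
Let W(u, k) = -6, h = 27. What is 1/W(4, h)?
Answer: -⅙ ≈ -0.16667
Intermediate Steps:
1/W(4, h) = 1/(-6) = -⅙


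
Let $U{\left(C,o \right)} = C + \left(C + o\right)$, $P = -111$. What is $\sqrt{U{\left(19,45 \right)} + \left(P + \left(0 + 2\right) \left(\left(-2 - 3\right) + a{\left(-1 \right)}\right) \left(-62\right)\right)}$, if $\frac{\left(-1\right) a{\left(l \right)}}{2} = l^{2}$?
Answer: $2 \sqrt{210} \approx 28.983$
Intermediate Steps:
$a{\left(l \right)} = - 2 l^{2}$
$U{\left(C,o \right)} = o + 2 C$
$\sqrt{U{\left(19,45 \right)} + \left(P + \left(0 + 2\right) \left(\left(-2 - 3\right) + a{\left(-1 \right)}\right) \left(-62\right)\right)} = \sqrt{\left(45 + 2 \cdot 19\right) - \left(111 - \left(0 + 2\right) \left(\left(-2 - 3\right) - 2 \left(-1\right)^{2}\right) \left(-62\right)\right)} = \sqrt{\left(45 + 38\right) - \left(111 - 2 \left(-5 - 2\right) \left(-62\right)\right)} = \sqrt{83 - \left(111 - 2 \left(-5 - 2\right) \left(-62\right)\right)} = \sqrt{83 - \left(111 - 2 \left(-7\right) \left(-62\right)\right)} = \sqrt{83 - -757} = \sqrt{83 + \left(-111 + 868\right)} = \sqrt{83 + 757} = \sqrt{840} = 2 \sqrt{210}$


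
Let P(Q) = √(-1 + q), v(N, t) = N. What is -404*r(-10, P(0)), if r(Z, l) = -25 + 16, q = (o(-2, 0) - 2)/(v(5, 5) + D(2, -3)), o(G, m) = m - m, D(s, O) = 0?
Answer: 3636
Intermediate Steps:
o(G, m) = 0
q = -⅖ (q = (0 - 2)/(5 + 0) = -2/5 = -2*⅕ = -⅖ ≈ -0.40000)
P(Q) = I*√35/5 (P(Q) = √(-1 - ⅖) = √(-7/5) = I*√35/5)
r(Z, l) = -9
-404*r(-10, P(0)) = -404*(-9) = 3636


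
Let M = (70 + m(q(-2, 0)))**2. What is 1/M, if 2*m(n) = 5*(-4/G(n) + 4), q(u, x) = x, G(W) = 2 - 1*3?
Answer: 1/8100 ≈ 0.00012346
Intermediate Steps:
G(W) = -1 (G(W) = 2 - 3 = -1)
m(n) = 20 (m(n) = (5*(-4/(-1) + 4))/2 = (5*(-4*(-1) + 4))/2 = (5*(4 + 4))/2 = (5*8)/2 = (1/2)*40 = 20)
M = 8100 (M = (70 + 20)**2 = 90**2 = 8100)
1/M = 1/8100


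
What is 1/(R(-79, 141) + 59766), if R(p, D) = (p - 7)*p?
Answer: 1/66560 ≈ 1.5024e-5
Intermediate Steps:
R(p, D) = p*(-7 + p) (R(p, D) = (-7 + p)*p = p*(-7 + p))
1/(R(-79, 141) + 59766) = 1/(-79*(-7 - 79) + 59766) = 1/(-79*(-86) + 59766) = 1/(6794 + 59766) = 1/66560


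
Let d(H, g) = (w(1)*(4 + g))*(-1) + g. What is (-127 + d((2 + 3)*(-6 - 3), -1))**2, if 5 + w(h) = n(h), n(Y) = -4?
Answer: 10201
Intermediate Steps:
w(h) = -9 (w(h) = -5 - 4 = -9)
d(H, g) = 36 + 10*g (d(H, g) = -9*(4 + g)*(-1) + g = (-36 - 9*g)*(-1) + g = (36 + 9*g) + g = 36 + 10*g)
(-127 + d((2 + 3)*(-6 - 3), -1))**2 = (-127 + (36 + 10*(-1)))**2 = (-127 + (36 - 10))**2 = (-127 + 26)**2 = (-101)**2 = 10201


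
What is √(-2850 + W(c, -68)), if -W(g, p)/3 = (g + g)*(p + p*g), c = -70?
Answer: √1967790 ≈ 1402.8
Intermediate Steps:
W(g, p) = -6*g*(p + g*p) (W(g, p) = -3*(g + g)*(p + p*g) = -3*2*g*(p + g*p) = -6*g*(p + g*p))
√(-2850 + W(c, -68)) = √(-2850 - 6*(-70)*(-68)*(1 - 70)) = √(-2850 - 6*(-70)*(-68)*(-69)) = √(-2850 + 1970640) = √1967790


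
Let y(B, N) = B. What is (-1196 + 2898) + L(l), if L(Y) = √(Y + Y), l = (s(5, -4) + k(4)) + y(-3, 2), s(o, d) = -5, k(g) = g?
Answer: 1702 + 2*I*√2 ≈ 1702.0 + 2.8284*I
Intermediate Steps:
l = -4 (l = (-5 + 4) - 3 = -1 - 3 = -4)
L(Y) = √2*√Y (L(Y) = √(2*Y) = √2*√Y)
(-1196 + 2898) + L(l) = (-1196 + 2898) + √2*√(-4) = 1702 + √2*(2*I) = 1702 + 2*I*√2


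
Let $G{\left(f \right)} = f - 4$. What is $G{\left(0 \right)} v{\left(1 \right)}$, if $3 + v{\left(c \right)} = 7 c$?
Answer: $-16$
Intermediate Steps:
$v{\left(c \right)} = -3 + 7 c$
$G{\left(f \right)} = -4 + f$ ($G{\left(f \right)} = f - 4 = -4 + f$)
$G{\left(0 \right)} v{\left(1 \right)} = \left(-4 + 0\right) \left(-3 + 7 \cdot 1\right) = - 4 \left(-3 + 7\right) = \left(-4\right) 4 = -16$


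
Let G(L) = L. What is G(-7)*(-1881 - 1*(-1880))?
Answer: 7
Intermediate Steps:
G(-7)*(-1881 - 1*(-1880)) = -7*(-1881 - 1*(-1880)) = -7*(-1881 + 1880) = -7*(-1) = 7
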